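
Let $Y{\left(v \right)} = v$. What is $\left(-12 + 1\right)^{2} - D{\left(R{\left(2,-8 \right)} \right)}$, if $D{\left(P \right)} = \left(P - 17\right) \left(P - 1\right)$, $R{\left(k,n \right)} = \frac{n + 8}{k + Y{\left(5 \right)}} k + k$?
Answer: $136$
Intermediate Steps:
$R{\left(k,n \right)} = k + \frac{k \left(8 + n\right)}{5 + k}$ ($R{\left(k,n \right)} = \frac{n + 8}{k + 5} k + k = \frac{8 + n}{5 + k} k + k = \frac{k \left(8 + n\right)}{5 + k} + k = k + \frac{k \left(8 + n\right)}{5 + k}$)
$D{\left(P \right)} = \left(-1 + P\right) \left(-17 + P\right)$ ($D{\left(P \right)} = \left(-17 + P\right) \left(-1 + P\right) = \left(-1 + P\right) \left(-17 + P\right)$)
$\left(-12 + 1\right)^{2} - D{\left(R{\left(2,-8 \right)} \right)} = \left(-12 + 1\right)^{2} - \left(17 + \left(\frac{2 \left(13 + 2 - 8\right)}{5 + 2}\right)^{2} - 18 \frac{2 \left(13 + 2 - 8\right)}{5 + 2}\right) = \left(-11\right)^{2} - \left(17 + \left(2 \cdot \frac{1}{7} \cdot 7\right)^{2} - 18 \cdot 2 \cdot \frac{1}{7} \cdot 7\right) = 121 - \left(17 + \left(2 \cdot \frac{1}{7} \cdot 7\right)^{2} - 18 \cdot 2 \cdot \frac{1}{7} \cdot 7\right) = 121 - \left(17 + 2^{2} - 36\right) = 121 - \left(17 + 4 - 36\right) = 121 - -15 = 121 + 15 = 136$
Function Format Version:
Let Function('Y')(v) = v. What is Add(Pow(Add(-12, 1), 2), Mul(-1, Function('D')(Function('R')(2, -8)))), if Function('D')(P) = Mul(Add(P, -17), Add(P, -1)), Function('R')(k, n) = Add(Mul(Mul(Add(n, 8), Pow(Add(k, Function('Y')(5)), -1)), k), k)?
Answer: 136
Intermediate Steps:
Function('R')(k, n) = Add(k, Mul(k, Pow(Add(5, k), -1), Add(8, n))) (Function('R')(k, n) = Add(Mul(Mul(Add(n, 8), Pow(Add(k, 5), -1)), k), k) = Add(Mul(Mul(Add(8, n), Pow(Add(5, k), -1)), k), k) = Add(Mul(Mul(Pow(Add(5, k), -1), Add(8, n)), k), k) = Add(Mul(k, Pow(Add(5, k), -1), Add(8, n)), k) = Add(k, Mul(k, Pow(Add(5, k), -1), Add(8, n))))
Function('D')(P) = Mul(Add(-1, P), Add(-17, P)) (Function('D')(P) = Mul(Add(-17, P), Add(-1, P)) = Mul(Add(-1, P), Add(-17, P)))
Add(Pow(Add(-12, 1), 2), Mul(-1, Function('D')(Function('R')(2, -8)))) = Add(Pow(Add(-12, 1), 2), Mul(-1, Add(17, Pow(Mul(2, Pow(Add(5, 2), -1), Add(13, 2, -8)), 2), Mul(-18, Mul(2, Pow(Add(5, 2), -1), Add(13, 2, -8)))))) = Add(Pow(-11, 2), Mul(-1, Add(17, Pow(Mul(2, Pow(7, -1), 7), 2), Mul(-18, Mul(2, Pow(7, -1), 7))))) = Add(121, Mul(-1, Add(17, Pow(Mul(2, Rational(1, 7), 7), 2), Mul(-18, Mul(2, Rational(1, 7), 7))))) = Add(121, Mul(-1, Add(17, Pow(2, 2), Mul(-18, 2)))) = Add(121, Mul(-1, Add(17, 4, -36))) = Add(121, Mul(-1, -15)) = Add(121, 15) = 136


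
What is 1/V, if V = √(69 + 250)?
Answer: √319/319 ≈ 0.055989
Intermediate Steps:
V = √319 ≈ 17.861
1/V = 1/(√319) = √319/319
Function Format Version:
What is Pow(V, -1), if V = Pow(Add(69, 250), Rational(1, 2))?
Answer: Mul(Rational(1, 319), Pow(319, Rational(1, 2))) ≈ 0.055989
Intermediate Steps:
V = Pow(319, Rational(1, 2)) ≈ 17.861
Pow(V, -1) = Pow(Pow(319, Rational(1, 2)), -1) = Mul(Rational(1, 319), Pow(319, Rational(1, 2)))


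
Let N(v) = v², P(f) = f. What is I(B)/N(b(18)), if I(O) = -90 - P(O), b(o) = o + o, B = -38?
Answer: -13/324 ≈ -0.040123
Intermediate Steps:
b(o) = 2*o
I(O) = -90 - O
I(B)/N(b(18)) = (-90 - 1*(-38))/((2*18)²) = (-90 + 38)/(36²) = -52/1296 = -52*1/1296 = -13/324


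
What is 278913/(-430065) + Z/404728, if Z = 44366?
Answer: -15633939479/29009891220 ≈ -0.53892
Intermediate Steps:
278913/(-430065) + Z/404728 = 278913/(-430065) + 44366/404728 = 278913*(-1/430065) + 44366*(1/404728) = -92971/143355 + 22183/202364 = -15633939479/29009891220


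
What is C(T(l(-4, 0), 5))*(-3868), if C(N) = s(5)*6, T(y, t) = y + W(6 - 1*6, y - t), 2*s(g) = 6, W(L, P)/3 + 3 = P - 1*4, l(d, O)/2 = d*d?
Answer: -69624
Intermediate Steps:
l(d, O) = 2*d² (l(d, O) = 2*(d*d) = 2*d²)
W(L, P) = -21 + 3*P (W(L, P) = -9 + 3*(P - 1*4) = -9 + 3*(P - 4) = -9 + 3*(-4 + P) = -9 + (-12 + 3*P) = -21 + 3*P)
s(g) = 3 (s(g) = (½)*6 = 3)
T(y, t) = -21 - 3*t + 4*y (T(y, t) = y + (-21 + 3*(y - t)) = y + (-21 + (-3*t + 3*y)) = y + (-21 - 3*t + 3*y) = -21 - 3*t + 4*y)
C(N) = 18 (C(N) = 3*6 = 18)
C(T(l(-4, 0), 5))*(-3868) = 18*(-3868) = -69624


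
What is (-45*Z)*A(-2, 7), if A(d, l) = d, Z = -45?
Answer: -4050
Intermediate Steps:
(-45*Z)*A(-2, 7) = -45*(-45)*(-2) = 2025*(-2) = -4050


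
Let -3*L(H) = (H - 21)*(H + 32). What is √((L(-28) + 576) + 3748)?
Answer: 4*√2469/3 ≈ 66.252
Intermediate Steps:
L(H) = -(-21 + H)*(32 + H)/3 (L(H) = -(H - 21)*(H + 32)/3 = -(-21 + H)*(32 + H)/3)
√((L(-28) + 576) + 3748) = √(((224 - 11/3*(-28) - ⅓*(-28)²) + 576) + 3748) = √(((224 + 308/3 - ⅓*784) + 576) + 3748) = √(((224 + 308/3 - 784/3) + 576) + 3748) = √((196/3 + 576) + 3748) = √(1924/3 + 3748) = √(13168/3) = 4*√2469/3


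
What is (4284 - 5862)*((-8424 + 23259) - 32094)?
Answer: 27234702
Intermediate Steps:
(4284 - 5862)*((-8424 + 23259) - 32094) = -1578*(14835 - 32094) = -1578*(-17259) = 27234702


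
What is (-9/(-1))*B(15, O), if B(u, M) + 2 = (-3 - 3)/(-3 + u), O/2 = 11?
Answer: -45/2 ≈ -22.500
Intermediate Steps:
O = 22 (O = 2*11 = 22)
B(u, M) = -2 - 6/(-3 + u) (B(u, M) = -2 + (-3 - 3)/(-3 + u) = -2 - 6/(-3 + u))
(-9/(-1))*B(15, O) = (-9/(-1))*(-2*15/(-3 + 15)) = (-9*(-1))*(-2*15/12) = 9*(-2*15*1/12) = 9*(-5/2) = -45/2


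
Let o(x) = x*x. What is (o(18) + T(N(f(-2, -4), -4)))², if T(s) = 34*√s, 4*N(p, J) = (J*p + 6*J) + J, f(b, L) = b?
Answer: 99196 + 22032*I*√5 ≈ 99196.0 + 49265.0*I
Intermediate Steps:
N(p, J) = 7*J/4 + J*p/4 (N(p, J) = ((J*p + 6*J) + J)/4 = ((6*J + J*p) + J)/4 = (7*J + J*p)/4 = 7*J/4 + J*p/4)
o(x) = x²
(o(18) + T(N(f(-2, -4), -4)))² = (18² + 34*√((¼)*(-4)*(7 - 2)))² = (324 + 34*√((¼)*(-4)*5))² = (324 + 34*√(-5))² = (324 + 34*(I*√5))² = (324 + 34*I*√5)²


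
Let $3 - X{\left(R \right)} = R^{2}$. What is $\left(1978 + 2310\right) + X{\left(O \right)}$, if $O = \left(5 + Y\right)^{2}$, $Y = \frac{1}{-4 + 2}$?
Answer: $\frac{62095}{16} \approx 3880.9$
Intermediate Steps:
$Y = - \frac{1}{2}$ ($Y = \frac{1}{-2} = - \frac{1}{2} \approx -0.5$)
$O = \frac{81}{4}$ ($O = \left(5 - \frac{1}{2}\right)^{2} = \left(\frac{9}{2}\right)^{2} = \frac{81}{4} \approx 20.25$)
$X{\left(R \right)} = 3 - R^{2}$
$\left(1978 + 2310\right) + X{\left(O \right)} = \left(1978 + 2310\right) + \left(3 - \left(\frac{81}{4}\right)^{2}\right) = 4288 + \left(3 - \frac{6561}{16}\right) = 4288 - \frac{6513}{16} = \frac{62095}{16}$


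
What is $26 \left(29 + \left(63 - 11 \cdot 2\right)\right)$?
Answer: $1820$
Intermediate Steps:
$26 \left(29 + \left(63 - 11 \cdot 2\right)\right) = 26 \left(29 + \left(63 - 22\right)\right) = 26 \left(29 + 41\right) = 26 \cdot 70 = 1820$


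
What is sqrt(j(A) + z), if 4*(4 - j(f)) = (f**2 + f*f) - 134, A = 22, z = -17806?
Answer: I*sqrt(72042)/2 ≈ 134.2*I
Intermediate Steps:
j(f) = 75/2 - f**2/2 (j(f) = 4 - ((f**2 + f*f) - 134)/4 = 4 - ((f**2 + f**2) - 134)/4 = 4 - (2*f**2 - 134)/4 = 4 - (-134 + 2*f**2)/4 = 4 + (67/2 - f**2/2) = 75/2 - f**2/2)
sqrt(j(A) + z) = sqrt((75/2 - 1/2*22**2) - 17806) = sqrt((75/2 - 1/2*484) - 17806) = sqrt((75/2 - 242) - 17806) = sqrt(-409/2 - 17806) = sqrt(-36021/2) = I*sqrt(72042)/2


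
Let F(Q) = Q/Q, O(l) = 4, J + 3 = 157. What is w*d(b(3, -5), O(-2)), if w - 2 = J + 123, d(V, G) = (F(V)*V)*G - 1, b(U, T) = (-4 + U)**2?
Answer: 837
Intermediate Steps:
J = 154 (J = -3 + 157 = 154)
F(Q) = 1
d(V, G) = -1 + G*V (d(V, G) = (1*V)*G - 1 = V*G - 1 = G*V - 1 = -1 + G*V)
w = 279 (w = 2 + (154 + 123) = 2 + 277 = 279)
w*d(b(3, -5), O(-2)) = 279*(-1 + 4*(-4 + 3)**2) = 279*(-1 + 4*(-1)**2) = 279*(-1 + 4*1) = 279*(-1 + 4) = 279*3 = 837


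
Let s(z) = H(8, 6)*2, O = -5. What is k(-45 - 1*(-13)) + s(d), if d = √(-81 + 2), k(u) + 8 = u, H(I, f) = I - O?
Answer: -14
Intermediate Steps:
H(I, f) = 5 + I (H(I, f) = I - 1*(-5) = I + 5 = 5 + I)
k(u) = -8 + u
d = I*√79 (d = √(-79) = I*√79 ≈ 8.8882*I)
s(z) = 26 (s(z) = (5 + 8)*2 = 13*2 = 26)
k(-45 - 1*(-13)) + s(d) = (-8 + (-45 - 1*(-13))) + 26 = (-8 + (-45 + 13)) + 26 = (-8 - 32) + 26 = -40 + 26 = -14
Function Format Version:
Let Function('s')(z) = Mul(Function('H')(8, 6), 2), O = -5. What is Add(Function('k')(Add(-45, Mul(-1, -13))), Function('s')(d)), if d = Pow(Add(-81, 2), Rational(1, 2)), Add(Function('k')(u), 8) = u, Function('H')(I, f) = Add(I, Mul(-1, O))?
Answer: -14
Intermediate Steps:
Function('H')(I, f) = Add(5, I) (Function('H')(I, f) = Add(I, Mul(-1, -5)) = Add(I, 5) = Add(5, I))
Function('k')(u) = Add(-8, u)
d = Mul(I, Pow(79, Rational(1, 2))) (d = Pow(-79, Rational(1, 2)) = Mul(I, Pow(79, Rational(1, 2))) ≈ Mul(8.8882, I))
Function('s')(z) = 26 (Function('s')(z) = Mul(Add(5, 8), 2) = Mul(13, 2) = 26)
Add(Function('k')(Add(-45, Mul(-1, -13))), Function('s')(d)) = Add(Add(-8, Add(-45, Mul(-1, -13))), 26) = Add(Add(-8, Add(-45, 13)), 26) = Add(Add(-8, -32), 26) = Add(-40, 26) = -14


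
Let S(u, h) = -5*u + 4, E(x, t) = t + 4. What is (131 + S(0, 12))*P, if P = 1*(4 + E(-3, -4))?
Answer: 540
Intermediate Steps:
E(x, t) = 4 + t
P = 4 (P = 1*(4 + (4 - 4)) = 1*(4 + 0) = 1*4 = 4)
S(u, h) = 4 - 5*u
(131 + S(0, 12))*P = (131 + (4 - 5*0))*4 = (131 + (4 + 0))*4 = (131 + 4)*4 = 135*4 = 540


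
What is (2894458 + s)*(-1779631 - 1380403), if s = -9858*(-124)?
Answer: -13009385972900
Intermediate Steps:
s = 1222392
(2894458 + s)*(-1779631 - 1380403) = (2894458 + 1222392)*(-1779631 - 1380403) = 4116850*(-3160034) = -13009385972900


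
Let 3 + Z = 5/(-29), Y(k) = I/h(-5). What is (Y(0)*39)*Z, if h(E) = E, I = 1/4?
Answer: 897/145 ≈ 6.1862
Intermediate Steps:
I = ¼ ≈ 0.25000
Y(k) = -1/20 (Y(k) = (¼)/(-5) = (¼)*(-⅕) = -1/20)
Z = -92/29 (Z = -3 + 5/(-29) = -3 + 5*(-1/29) = -3 - 5/29 = -92/29 ≈ -3.1724)
(Y(0)*39)*Z = -1/20*39*(-92/29) = -39/20*(-92/29) = 897/145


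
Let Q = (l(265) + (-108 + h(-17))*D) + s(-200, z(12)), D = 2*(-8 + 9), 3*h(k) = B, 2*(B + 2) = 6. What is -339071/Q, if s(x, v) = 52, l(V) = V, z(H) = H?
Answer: -1017213/305 ≈ -3335.1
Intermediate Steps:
B = 1 (B = -2 + (½)*6 = -2 + 3 = 1)
h(k) = ⅓ (h(k) = (⅓)*1 = ⅓)
D = 2 (D = 2*1 = 2)
Q = 305/3 (Q = (265 + (-108 + ⅓)*2) + 52 = (265 - 323/3*2) + 52 = (265 - 646/3) + 52 = 149/3 + 52 = 305/3 ≈ 101.67)
-339071/Q = -339071/305/3 = -339071*3/305 = -1017213/305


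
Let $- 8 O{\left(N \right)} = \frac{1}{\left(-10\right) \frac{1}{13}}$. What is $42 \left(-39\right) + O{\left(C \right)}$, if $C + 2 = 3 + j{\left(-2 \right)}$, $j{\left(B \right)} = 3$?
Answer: $- \frac{131027}{80} \approx -1637.8$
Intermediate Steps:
$C = 4$ ($C = -2 + \left(3 + 3\right) = -2 + 6 = 4$)
$O{\left(N \right)} = \frac{13}{80}$ ($O{\left(N \right)} = - \frac{1}{8 \left(- \frac{10}{13}\right)} = \left(- \frac{1}{8}\right) \left(- \frac{13}{10}\right) = \frac{13}{80}$)
$42 \left(-39\right) + O{\left(C \right)} = 42 \left(-39\right) + \frac{13}{80} = -1638 + \frac{13}{80} = - \frac{131027}{80}$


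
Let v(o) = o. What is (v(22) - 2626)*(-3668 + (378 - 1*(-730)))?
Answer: 6666240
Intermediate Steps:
(v(22) - 2626)*(-3668 + (378 - 1*(-730))) = (22 - 2626)*(-3668 + (378 - 1*(-730))) = -2604*(-3668 + (378 + 730)) = -2604*(-3668 + 1108) = -2604*(-2560) = 6666240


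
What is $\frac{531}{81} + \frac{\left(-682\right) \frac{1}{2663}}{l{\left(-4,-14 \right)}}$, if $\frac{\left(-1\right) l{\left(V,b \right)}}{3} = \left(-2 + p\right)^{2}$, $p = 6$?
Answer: $\frac{1257959}{191736} \approx 6.5609$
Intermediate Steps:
$l{\left(V,b \right)} = -48$ ($l{\left(V,b \right)} = - 3 \left(-2 + 6\right)^{2} = - 3 \cdot 4^{2} = \left(-3\right) 16 = -48$)
$\frac{531}{81} + \frac{\left(-682\right) \frac{1}{2663}}{l{\left(-4,-14 \right)}} = \frac{531}{81} + \frac{\left(-682\right) \frac{1}{2663}}{-48} = 531 \cdot \frac{1}{81} + \left(-682\right) \frac{1}{2663} \left(- \frac{1}{48}\right) = \frac{59}{9} - - \frac{341}{63912} = \frac{59}{9} + \frac{341}{63912} = \frac{1257959}{191736}$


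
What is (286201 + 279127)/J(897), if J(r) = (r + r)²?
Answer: 141332/804609 ≈ 0.17565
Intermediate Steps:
J(r) = 4*r² (J(r) = (2*r)² = 4*r²)
(286201 + 279127)/J(897) = (286201 + 279127)/((4*897²)) = 565328/((4*804609)) = 565328/3218436 = 565328*(1/3218436) = 141332/804609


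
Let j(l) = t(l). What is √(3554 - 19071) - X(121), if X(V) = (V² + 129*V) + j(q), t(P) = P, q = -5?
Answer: -30245 + I*√15517 ≈ -30245.0 + 124.57*I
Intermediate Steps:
j(l) = l
X(V) = -5 + V² + 129*V (X(V) = (V² + 129*V) - 5 = -5 + V² + 129*V)
√(3554 - 19071) - X(121) = √(3554 - 19071) - (-5 + 121² + 129*121) = √(-15517) - (-5 + 14641 + 15609) = I*√15517 - 1*30245 = I*√15517 - 30245 = -30245 + I*√15517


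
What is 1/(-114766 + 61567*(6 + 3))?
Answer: 1/439337 ≈ 2.2762e-6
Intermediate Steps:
1/(-114766 + 61567*(6 + 3)) = 1/(-114766 + 61567*9) = 1/(-114766 + 554103) = 1/439337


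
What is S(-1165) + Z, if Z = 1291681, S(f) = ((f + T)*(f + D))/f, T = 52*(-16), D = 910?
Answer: 300859826/233 ≈ 1.2912e+6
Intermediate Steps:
T = -832
S(f) = (-832 + f)*(910 + f)/f (S(f) = ((f - 832)*(f + 910))/f = ((-832 + f)*(910 + f))/f = (-832 + f)*(910 + f)/f)
S(-1165) + Z = (78 - 1165 - 757120/(-1165)) + 1291681 = (78 - 1165 - 757120*(-1/1165)) + 1291681 = (78 - 1165 + 151424/233) + 1291681 = -101847/233 + 1291681 = 300859826/233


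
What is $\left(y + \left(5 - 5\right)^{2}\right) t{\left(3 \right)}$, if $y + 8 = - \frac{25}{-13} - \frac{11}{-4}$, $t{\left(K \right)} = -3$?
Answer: $\frac{519}{52} \approx 9.9808$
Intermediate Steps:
$y = - \frac{173}{52}$ ($y = -8 - \left(- \frac{25}{13} - \frac{11}{4}\right) = -8 - - \frac{243}{52} = -8 + \left(\frac{25}{13} + \frac{11}{4}\right) = -8 + \frac{243}{52} = - \frac{173}{52} \approx -3.3269$)
$\left(y + \left(5 - 5\right)^{2}\right) t{\left(3 \right)} = \left(- \frac{173}{52} + \left(5 - 5\right)^{2}\right) \left(-3\right) = \left(- \frac{173}{52} + 0^{2}\right) \left(-3\right) = \left(- \frac{173}{52} + 0\right) \left(-3\right) = \left(- \frac{173}{52}\right) \left(-3\right) = \frac{519}{52}$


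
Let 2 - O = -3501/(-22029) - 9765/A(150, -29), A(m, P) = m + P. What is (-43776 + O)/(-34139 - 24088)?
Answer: 38821767134/51734864181 ≈ 0.75040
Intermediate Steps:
A(m, P) = P + m
O = 73340194/888503 (O = 2 - (-3501/(-22029) - 9765/(-29 + 150)) = 2 - (-3501*(-1/22029) - 9765/121) = 2 - (1167/7343 - 9765*1/121) = 2 - (1167/7343 - 9765/121) = 2 - 1*(-71563188/888503) = 2 + 71563188/888503 = 73340194/888503 ≈ 82.544)
(-43776 + O)/(-34139 - 24088) = (-43776 + 73340194/888503)/(-34139 - 24088) = -38821767134/888503/(-58227) = -38821767134/888503*(-1/58227) = 38821767134/51734864181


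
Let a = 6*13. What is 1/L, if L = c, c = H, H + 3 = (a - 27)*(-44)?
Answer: -1/2247 ≈ -0.00044504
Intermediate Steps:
a = 78
H = -2247 (H = -3 + (78 - 27)*(-44) = -3 + 51*(-44) = -3 - 2244 = -2247)
c = -2247
L = -2247
1/L = 1/(-2247) = -1/2247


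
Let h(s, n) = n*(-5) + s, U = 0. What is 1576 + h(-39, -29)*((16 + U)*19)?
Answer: 33800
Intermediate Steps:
h(s, n) = s - 5*n (h(s, n) = -5*n + s = s - 5*n)
1576 + h(-39, -29)*((16 + U)*19) = 1576 + (-39 - 5*(-29))*((16 + 0)*19) = 1576 + (-39 + 145)*(16*19) = 1576 + 106*304 = 1576 + 32224 = 33800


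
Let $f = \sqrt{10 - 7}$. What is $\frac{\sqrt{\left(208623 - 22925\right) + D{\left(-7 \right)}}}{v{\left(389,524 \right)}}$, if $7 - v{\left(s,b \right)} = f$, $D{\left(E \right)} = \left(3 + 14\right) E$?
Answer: $\frac{\sqrt{556737}}{46} + \frac{7 \sqrt{185579}}{46} \approx 81.775$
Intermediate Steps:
$D{\left(E \right)} = 17 E$
$f = \sqrt{3} \approx 1.732$
$v{\left(s,b \right)} = 7 - \sqrt{3}$
$\frac{\sqrt{\left(208623 - 22925\right) + D{\left(-7 \right)}}}{v{\left(389,524 \right)}} = \frac{\sqrt{\left(208623 - 22925\right) + 17 \left(-7\right)}}{7 - \sqrt{3}} = \frac{\sqrt{185698 - 119}}{7 - \sqrt{3}} = \frac{\sqrt{185579}}{7 - \sqrt{3}}$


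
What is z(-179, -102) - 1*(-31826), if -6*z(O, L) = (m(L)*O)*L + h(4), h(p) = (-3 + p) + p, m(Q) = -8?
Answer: 337015/6 ≈ 56169.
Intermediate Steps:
h(p) = -3 + 2*p
z(O, L) = -5/6 + 4*L*O/3 (z(O, L) = -((-8*O)*L + (-3 + 2*4))/6 = -(-8*L*O + (-3 + 8))/6 = -(-8*L*O + 5)/6 = -(5 - 8*L*O)/6 = -5/6 + 4*L*O/3)
z(-179, -102) - 1*(-31826) = (-5/6 + (4/3)*(-102)*(-179)) - 1*(-31826) = (-5/6 + 24344) + 31826 = 146059/6 + 31826 = 337015/6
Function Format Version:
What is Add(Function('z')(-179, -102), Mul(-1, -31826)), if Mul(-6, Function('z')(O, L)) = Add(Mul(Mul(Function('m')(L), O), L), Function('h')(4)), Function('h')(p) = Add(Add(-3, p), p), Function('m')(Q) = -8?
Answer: Rational(337015, 6) ≈ 56169.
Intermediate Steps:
Function('h')(p) = Add(-3, Mul(2, p))
Function('z')(O, L) = Add(Rational(-5, 6), Mul(Rational(4, 3), L, O)) (Function('z')(O, L) = Mul(Rational(-1, 6), Add(Mul(Mul(-8, O), L), Add(-3, Mul(2, 4)))) = Mul(Rational(-1, 6), Add(Mul(-8, L, O), Add(-3, 8))) = Mul(Rational(-1, 6), Add(Mul(-8, L, O), 5)) = Mul(Rational(-1, 6), Add(5, Mul(-8, L, O))) = Add(Rational(-5, 6), Mul(Rational(4, 3), L, O)))
Add(Function('z')(-179, -102), Mul(-1, -31826)) = Add(Add(Rational(-5, 6), Mul(Rational(4, 3), -102, -179)), Mul(-1, -31826)) = Add(Add(Rational(-5, 6), 24344), 31826) = Add(Rational(146059, 6), 31826) = Rational(337015, 6)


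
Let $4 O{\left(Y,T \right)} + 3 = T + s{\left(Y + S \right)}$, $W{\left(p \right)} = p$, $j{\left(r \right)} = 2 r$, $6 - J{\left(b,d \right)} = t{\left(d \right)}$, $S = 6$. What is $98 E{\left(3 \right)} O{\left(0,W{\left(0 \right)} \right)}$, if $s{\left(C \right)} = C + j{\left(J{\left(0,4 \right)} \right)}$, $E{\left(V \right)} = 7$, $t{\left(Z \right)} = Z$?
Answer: $\frac{2401}{2} \approx 1200.5$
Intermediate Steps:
$J{\left(b,d \right)} = 6 - d$
$s{\left(C \right)} = 4 + C$ ($s{\left(C \right)} = C + 2 \left(6 - 4\right) = C + 2 \cdot 2 = C + 4 = 4 + C$)
$O{\left(Y,T \right)} = \frac{7}{4} + \frac{T}{4} + \frac{Y}{4}$ ($O{\left(Y,T \right)} = - \frac{3}{4} + \frac{T + \left(4 + \left(Y + 6\right)\right)}{4} = - \frac{3}{4} + \frac{T + \left(4 + \left(6 + Y\right)\right)}{4} = - \frac{3}{4} + \frac{T + \left(10 + Y\right)}{4} = - \frac{3}{4} + \frac{10 + T + Y}{4} = - \frac{3}{4} + \left(\frac{5}{2} + \frac{T}{4} + \frac{Y}{4}\right) = \frac{7}{4} + \frac{T}{4} + \frac{Y}{4}$)
$98 E{\left(3 \right)} O{\left(0,W{\left(0 \right)} \right)} = 98 \cdot 7 \left(\frac{7}{4} + \frac{1}{4} \cdot 0 + \frac{1}{4} \cdot 0\right) = 686 \left(\frac{7}{4} + 0 + 0\right) = 686 \cdot \frac{7}{4} = \frac{2401}{2}$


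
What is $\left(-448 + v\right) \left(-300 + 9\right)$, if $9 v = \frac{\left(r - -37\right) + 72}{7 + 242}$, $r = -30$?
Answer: $\frac{97377233}{747} \approx 1.3036 \cdot 10^{5}$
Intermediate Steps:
$v = \frac{79}{2241}$ ($v = \frac{\left(\left(-30 - -37\right) + 72\right) \frac{1}{7 + 242}}{9} = \frac{\left(\left(-30 + 37\right) + 72\right) \frac{1}{249}}{9} = \frac{\left(7 + 72\right) \frac{1}{249}}{9} = \frac{79 \cdot \frac{1}{249}}{9} = \frac{1}{9} \cdot \frac{79}{249} = \frac{79}{2241} \approx 0.035252$)
$\left(-448 + v\right) \left(-300 + 9\right) = \left(-448 + \frac{79}{2241}\right) \left(-300 + 9\right) = \left(- \frac{1003889}{2241}\right) \left(-291\right) = \frac{97377233}{747}$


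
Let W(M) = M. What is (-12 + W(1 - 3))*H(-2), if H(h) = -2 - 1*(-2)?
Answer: 0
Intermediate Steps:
H(h) = 0 (H(h) = -2 + 2 = 0)
(-12 + W(1 - 3))*H(-2) = (-12 + (1 - 3))*0 = (-12 - 2)*0 = -14*0 = 0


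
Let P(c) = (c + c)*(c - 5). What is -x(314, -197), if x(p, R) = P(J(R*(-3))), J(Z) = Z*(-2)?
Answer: -2806068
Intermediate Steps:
J(Z) = -2*Z
P(c) = 2*c*(-5 + c) (P(c) = (2*c)*(-5 + c) = 2*c*(-5 + c))
x(p, R) = 12*R*(-5 + 6*R) (x(p, R) = 2*(-2*R*(-3))*(-5 - 2*R*(-3)) = 2*(-(-6)*R)*(-5 - (-6)*R) = 2*(6*R)*(-5 + 6*R) = 12*R*(-5 + 6*R))
-x(314, -197) = -12*(-197)*(-5 + 6*(-197)) = -12*(-197)*(-5 - 1182) = -12*(-197)*(-1187) = -1*2806068 = -2806068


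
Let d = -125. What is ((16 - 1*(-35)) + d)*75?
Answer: -5550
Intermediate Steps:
((16 - 1*(-35)) + d)*75 = ((16 - 1*(-35)) - 125)*75 = ((16 + 35) - 125)*75 = (51 - 125)*75 = -74*75 = -5550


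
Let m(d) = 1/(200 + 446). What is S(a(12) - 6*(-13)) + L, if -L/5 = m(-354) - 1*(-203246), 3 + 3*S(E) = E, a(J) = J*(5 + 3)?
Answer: -656447763/646 ≈ -1.0162e+6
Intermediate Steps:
a(J) = 8*J (a(J) = J*8 = 8*J)
m(d) = 1/646
S(E) = -1 + E/3
L = -656484585/646 (L = -5*(1/646 - 1*(-203246)) = -5*(1/646 + 203246) = -5*131296917/646 = -656484585/646 ≈ -1.0162e+6)
S(a(12) - 6*(-13)) + L = (-1 + (8*12 - 6*(-13))/3) - 656484585/646 = (-1 + (96 + 78)/3) - 656484585/646 = (-1 + (1/3)*174) - 656484585/646 = (-1 + 58) - 656484585/646 = 57 - 656484585/646 = -656447763/646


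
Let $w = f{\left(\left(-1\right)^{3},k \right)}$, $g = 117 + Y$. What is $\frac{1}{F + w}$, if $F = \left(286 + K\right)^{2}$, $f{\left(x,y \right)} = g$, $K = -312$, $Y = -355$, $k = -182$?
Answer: $\frac{1}{438} \approx 0.0022831$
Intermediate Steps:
$g = -238$ ($g = 117 - 355 = -238$)
$f{\left(x,y \right)} = -238$
$w = -238$
$F = 676$ ($F = \left(286 - 312\right)^{2} = \left(-26\right)^{2} = 676$)
$\frac{1}{F + w} = \frac{1}{676 - 238} = \frac{1}{438}$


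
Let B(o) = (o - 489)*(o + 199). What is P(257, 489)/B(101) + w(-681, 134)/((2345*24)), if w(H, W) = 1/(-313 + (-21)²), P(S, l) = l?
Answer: -14677339/3493862400 ≈ -0.0042009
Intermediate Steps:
B(o) = (-489 + o)*(199 + o)
w(H, W) = 1/128 (w(H, W) = 1/(-313 + 441) = 1/128)
P(257, 489)/B(101) + w(-681, 134)/((2345*24)) = 489/(-97311 + 101² - 290*101) + 1/(128*((2345*24))) = 489/(-97311 + 10201 - 29290) + (1/128)/56280 = 489/(-116400) + (1/128)*(1/56280) = 489*(-1/116400) + 1/7203840 = -163/38800 + 1/7203840 = -14677339/3493862400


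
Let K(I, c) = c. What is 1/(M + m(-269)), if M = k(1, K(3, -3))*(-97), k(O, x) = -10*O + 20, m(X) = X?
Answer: -1/1239 ≈ -0.00080710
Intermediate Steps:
k(O, x) = 20 - 10*O
M = -970 (M = (20 - 10*1)*(-97) = (20 - 10)*(-97) = 10*(-97) = -970)
1/(M + m(-269)) = 1/(-970 - 269) = 1/(-1239) = -1/1239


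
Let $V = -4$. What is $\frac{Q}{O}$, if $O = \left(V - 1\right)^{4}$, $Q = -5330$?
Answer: $- \frac{1066}{125} \approx -8.528$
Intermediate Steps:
$O = 625$ ($O = \left(-4 - 1\right)^{4} = \left(-5\right)^{4} = 625$)
$\frac{Q}{O} = - \frac{5330}{625} = \left(-5330\right) \frac{1}{625} = - \frac{1066}{125}$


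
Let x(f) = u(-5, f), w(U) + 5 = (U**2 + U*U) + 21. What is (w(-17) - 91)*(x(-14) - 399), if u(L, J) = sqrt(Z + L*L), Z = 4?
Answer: -200697 + 503*sqrt(29) ≈ -1.9799e+5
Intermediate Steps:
w(U) = 16 + 2*U**2 (w(U) = -5 + ((U**2 + U*U) + 21) = -5 + ((U**2 + U**2) + 21) = -5 + (2*U**2 + 21) = -5 + (21 + 2*U**2) = 16 + 2*U**2)
u(L, J) = sqrt(4 + L**2) (u(L, J) = sqrt(4 + L*L) = sqrt(4 + L**2))
x(f) = sqrt(29) (x(f) = sqrt(4 + (-5)**2) = sqrt(4 + 25) = sqrt(29))
(w(-17) - 91)*(x(-14) - 399) = ((16 + 2*(-17)**2) - 91)*(sqrt(29) - 399) = ((16 + 2*289) - 91)*(-399 + sqrt(29)) = ((16 + 578) - 91)*(-399 + sqrt(29)) = (594 - 91)*(-399 + sqrt(29)) = 503*(-399 + sqrt(29)) = -200697 + 503*sqrt(29)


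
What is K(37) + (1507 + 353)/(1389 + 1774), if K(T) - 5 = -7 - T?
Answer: -121497/3163 ≈ -38.412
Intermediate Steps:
K(T) = -2 - T (K(T) = 5 + (-7 - T) = -2 - T)
K(37) + (1507 + 353)/(1389 + 1774) = (-2 - 1*37) + (1507 + 353)/(1389 + 1774) = (-2 - 37) + 1860/3163 = -39 + 1860*(1/3163) = -39 + 1860/3163 = -121497/3163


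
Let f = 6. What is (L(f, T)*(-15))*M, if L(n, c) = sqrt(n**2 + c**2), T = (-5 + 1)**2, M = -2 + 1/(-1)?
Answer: 90*sqrt(73) ≈ 768.96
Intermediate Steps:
M = -3 (M = -2 - 1 = -3)
T = 16 (T = (-4)**2 = 16)
L(n, c) = sqrt(c**2 + n**2)
(L(f, T)*(-15))*M = (sqrt(16**2 + 6**2)*(-15))*(-3) = (sqrt(256 + 36)*(-15))*(-3) = (sqrt(292)*(-15))*(-3) = ((2*sqrt(73))*(-15))*(-3) = -30*sqrt(73)*(-3) = 90*sqrt(73)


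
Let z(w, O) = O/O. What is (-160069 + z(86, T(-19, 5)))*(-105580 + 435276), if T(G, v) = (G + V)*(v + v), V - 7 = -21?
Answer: -52773779328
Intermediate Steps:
V = -14 (V = 7 - 21 = -14)
T(G, v) = 2*v*(-14 + G) (T(G, v) = (G - 14)*(v + v) = (-14 + G)*(2*v) = 2*v*(-14 + G))
z(w, O) = 1
(-160069 + z(86, T(-19, 5)))*(-105580 + 435276) = (-160069 + 1)*(-105580 + 435276) = -160068*329696 = -52773779328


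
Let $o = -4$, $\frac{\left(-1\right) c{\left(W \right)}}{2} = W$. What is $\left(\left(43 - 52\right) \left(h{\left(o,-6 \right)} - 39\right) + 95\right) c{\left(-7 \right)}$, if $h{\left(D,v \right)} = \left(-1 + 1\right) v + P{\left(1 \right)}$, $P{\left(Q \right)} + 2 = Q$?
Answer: $6370$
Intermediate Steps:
$c{\left(W \right)} = - 2 W$
$P{\left(Q \right)} = -2 + Q$
$h{\left(D,v \right)} = -1$ ($h{\left(D,v \right)} = \left(-1 + 1\right) v + \left(-2 + 1\right) = 0 v - 1 = 0 - 1 = -1$)
$\left(\left(43 - 52\right) \left(h{\left(o,-6 \right)} - 39\right) + 95\right) c{\left(-7 \right)} = \left(\left(43 - 52\right) \left(-1 - 39\right) + 95\right) \left(\left(-2\right) \left(-7\right)\right) = \left(\left(-9\right) \left(-40\right) + 95\right) 14 = \left(360 + 95\right) 14 = 455 \cdot 14 = 6370$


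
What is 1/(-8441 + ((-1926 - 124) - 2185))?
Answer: -1/12676 ≈ -7.8889e-5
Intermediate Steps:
1/(-8441 + ((-1926 - 124) - 2185)) = 1/(-8441 + (-2050 - 2185)) = 1/(-8441 - 4235) = 1/(-12676) = -1/12676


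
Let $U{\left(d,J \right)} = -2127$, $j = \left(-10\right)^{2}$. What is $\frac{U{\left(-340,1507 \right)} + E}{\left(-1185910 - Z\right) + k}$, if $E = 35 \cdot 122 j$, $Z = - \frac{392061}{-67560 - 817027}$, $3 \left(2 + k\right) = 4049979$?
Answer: $\frac{375837132451}{145143527486} \approx 2.5894$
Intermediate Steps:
$k = 1349991$ ($k = -2 + \frac{1}{3} \cdot 4049979 = -2 + 1349993 = 1349991$)
$Z = \frac{392061}{884587}$ ($Z = - \frac{392061}{-884587} = \left(-392061\right) \left(- \frac{1}{884587}\right) = \frac{392061}{884587} \approx 0.44321$)
$j = 100$
$E = 427000$ ($E = 35 \cdot 122 \cdot 100 = 4270 \cdot 100 = 427000$)
$\frac{U{\left(-340,1507 \right)} + E}{\left(-1185910 - Z\right) + k} = \frac{-2127 + 427000}{\left(-1185910 - \frac{392061}{884587}\right) + 1349991} = \frac{424873}{\left(-1185910 - \frac{392061}{884587}\right) + 1349991} = \frac{424873}{- \frac{1049040961231}{884587} + 1349991} = \frac{424873}{\frac{145143527486}{884587}} = 424873 \cdot \frac{884587}{145143527486} = \frac{375837132451}{145143527486}$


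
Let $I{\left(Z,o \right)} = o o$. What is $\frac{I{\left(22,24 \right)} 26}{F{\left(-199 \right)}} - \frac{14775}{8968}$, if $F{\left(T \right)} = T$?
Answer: $- \frac{137244993}{1784632} \approx -76.904$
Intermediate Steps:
$I{\left(Z,o \right)} = o^{2}$
$\frac{I{\left(22,24 \right)} 26}{F{\left(-199 \right)}} - \frac{14775}{8968} = \frac{24^{2} \cdot 26}{-199} - \frac{14775}{8968} = 576 \cdot 26 \left(- \frac{1}{199}\right) - \frac{14775}{8968} = 14976 \left(- \frac{1}{199}\right) - \frac{14775}{8968} = - \frac{14976}{199} - \frac{14775}{8968} = - \frac{137244993}{1784632}$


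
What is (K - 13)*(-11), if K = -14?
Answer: 297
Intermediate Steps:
(K - 13)*(-11) = (-14 - 13)*(-11) = -27*(-11) = 297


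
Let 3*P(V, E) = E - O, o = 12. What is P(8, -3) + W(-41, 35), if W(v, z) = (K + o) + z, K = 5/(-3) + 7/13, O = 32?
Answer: 1334/39 ≈ 34.205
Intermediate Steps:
K = -44/39 (K = 5*(-⅓) + 7*(1/13) = -5/3 + 7/13 = -44/39 ≈ -1.1282)
W(v, z) = 424/39 + z (W(v, z) = (-44/39 + 12) + z = 424/39 + z)
P(V, E) = -32/3 + E/3 (P(V, E) = (E - 1*32)/3 = (E - 32)/3 = (-32 + E)/3 = -32/3 + E/3)
P(8, -3) + W(-41, 35) = (-32/3 + (⅓)*(-3)) + (424/39 + 35) = (-32/3 - 1) + 1789/39 = -35/3 + 1789/39 = 1334/39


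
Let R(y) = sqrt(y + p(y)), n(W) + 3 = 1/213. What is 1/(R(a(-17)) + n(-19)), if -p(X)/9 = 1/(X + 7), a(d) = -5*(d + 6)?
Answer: 8425428/129063241 + 45369*sqrt(210862)/129063241 ≈ 0.22670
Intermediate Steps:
a(d) = -30 - 5*d (a(d) = -5*(6 + d) = -30 - 5*d)
p(X) = -9/(7 + X) (p(X) = -9/(X + 7) = -9/(7 + X))
n(W) = -638/213 (n(W) = -3 + 1/213 = -638/213)
R(y) = sqrt(y - 9/(7 + y))
1/(R(a(-17)) + n(-19)) = 1/(sqrt((-9 + (-30 - 5*(-17))*(7 + (-30 - 5*(-17))))/(7 + (-30 - 5*(-17)))) - 638/213) = 1/(sqrt((-9 + (-30 + 85)*(7 + (-30 + 85)))/(7 + (-30 + 85))) - 638/213) = 1/(sqrt((-9 + 55*(7 + 55))/(7 + 55)) - 638/213) = 1/(sqrt((-9 + 55*62)/62) - 638/213) = 1/(sqrt((-9 + 3410)/62) - 638/213) = 1/(sqrt((1/62)*3401) - 638/213) = 1/(sqrt(3401/62) - 638/213) = 1/(sqrt(210862)/62 - 638/213) = 1/(-638/213 + sqrt(210862)/62)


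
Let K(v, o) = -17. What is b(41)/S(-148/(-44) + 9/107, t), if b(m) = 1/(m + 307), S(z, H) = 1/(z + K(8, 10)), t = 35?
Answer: -5317/136532 ≈ -0.038943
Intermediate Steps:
S(z, H) = 1/(-17 + z) (S(z, H) = 1/(z - 17) = 1/(-17 + z))
b(m) = 1/(307 + m)
b(41)/S(-148/(-44) + 9/107, t) = 1/((307 + 41)*(1/(-17 + (-148/(-44) + 9/107)))) = 1/(348*(1/(-17 + (-148*(-1/44) + 9*(1/107))))) = 1/(348*(1/(-17 + (37/11 + 9/107)))) = 1/(348*(1/(-17 + 4058/1177))) = 1/(348*(1/(-15951/1177))) = 1/(348*(-1177/15951)) = (1/348)*(-15951/1177) = -5317/136532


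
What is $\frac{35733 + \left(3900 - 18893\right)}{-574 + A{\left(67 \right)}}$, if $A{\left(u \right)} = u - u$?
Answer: $- \frac{10370}{287} \approx -36.132$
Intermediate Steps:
$A{\left(u \right)} = 0$
$\frac{35733 + \left(3900 - 18893\right)}{-574 + A{\left(67 \right)}} = \frac{35733 + \left(3900 - 18893\right)}{-574 + 0} = \frac{35733 - 14993}{-574} = 20740 \left(- \frac{1}{574}\right) = - \frac{10370}{287}$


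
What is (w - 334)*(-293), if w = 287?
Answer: 13771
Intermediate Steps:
(w - 334)*(-293) = (287 - 334)*(-293) = -47*(-293) = 13771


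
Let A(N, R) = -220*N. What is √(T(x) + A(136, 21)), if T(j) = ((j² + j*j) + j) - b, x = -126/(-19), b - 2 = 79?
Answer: I*√10796215/19 ≈ 172.93*I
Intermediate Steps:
b = 81 (b = 2 + 79 = 81)
x = 126/19 (x = -126*(-1/19) = 126/19 ≈ 6.6316)
T(j) = -81 + j + 2*j² (T(j) = ((j² + j*j) + j) - 1*81 = ((j² + j²) + j) - 81 = (2*j² + j) - 81 = (j + 2*j²) - 81 = -81 + j + 2*j²)
√(T(x) + A(136, 21)) = √((-81 + 126/19 + 2*(126/19)²) - 220*136) = √((-81 + 126/19 + 2*(15876/361)) - 29920) = √((-81 + 126/19 + 31752/361) - 29920) = √(4905/361 - 29920) = √(-10796215/361) = I*√10796215/19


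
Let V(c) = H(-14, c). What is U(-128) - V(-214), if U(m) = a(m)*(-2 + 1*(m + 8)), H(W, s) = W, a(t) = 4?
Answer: -474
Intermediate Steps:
V(c) = -14
U(m) = 24 + 4*m (U(m) = 4*(-2 + 1*(m + 8)) = 4*(-2 + 1*(8 + m)) = 4*(-2 + (8 + m)) = 4*(6 + m) = 24 + 4*m)
U(-128) - V(-214) = (24 + 4*(-128)) - 1*(-14) = (24 - 512) + 14 = -488 + 14 = -474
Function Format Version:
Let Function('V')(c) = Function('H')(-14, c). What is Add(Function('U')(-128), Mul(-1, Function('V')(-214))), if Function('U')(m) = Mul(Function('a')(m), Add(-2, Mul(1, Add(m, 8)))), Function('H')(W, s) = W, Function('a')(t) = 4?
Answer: -474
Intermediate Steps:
Function('V')(c) = -14
Function('U')(m) = Add(24, Mul(4, m)) (Function('U')(m) = Mul(4, Add(-2, Mul(1, Add(m, 8)))) = Mul(4, Add(-2, Mul(1, Add(8, m)))) = Mul(4, Add(-2, Add(8, m))) = Mul(4, Add(6, m)) = Add(24, Mul(4, m)))
Add(Function('U')(-128), Mul(-1, Function('V')(-214))) = Add(Add(24, Mul(4, -128)), Mul(-1, -14)) = Add(Add(24, -512), 14) = Add(-488, 14) = -474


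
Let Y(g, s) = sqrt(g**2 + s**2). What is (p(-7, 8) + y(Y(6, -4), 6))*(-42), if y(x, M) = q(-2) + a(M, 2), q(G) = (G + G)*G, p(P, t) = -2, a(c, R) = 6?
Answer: -504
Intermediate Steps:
q(G) = 2*G**2 (q(G) = (2*G)*G = 2*G**2)
y(x, M) = 14 (y(x, M) = 2*(-2)**2 + 6 = 2*4 + 6 = 8 + 6 = 14)
(p(-7, 8) + y(Y(6, -4), 6))*(-42) = (-2 + 14)*(-42) = 12*(-42) = -504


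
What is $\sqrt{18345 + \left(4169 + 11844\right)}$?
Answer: $\sqrt{34358} \approx 185.36$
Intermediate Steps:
$\sqrt{18345 + \left(4169 + 11844\right)} = \sqrt{18345 + 16013} = \sqrt{34358}$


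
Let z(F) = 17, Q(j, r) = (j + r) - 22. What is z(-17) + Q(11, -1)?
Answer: 5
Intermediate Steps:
Q(j, r) = -22 + j + r
z(-17) + Q(11, -1) = 17 + (-22 + 11 - 1) = 17 - 12 = 5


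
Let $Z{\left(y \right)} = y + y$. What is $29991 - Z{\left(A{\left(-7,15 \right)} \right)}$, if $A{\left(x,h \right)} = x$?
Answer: $30005$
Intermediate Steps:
$Z{\left(y \right)} = 2 y$
$29991 - Z{\left(A{\left(-7,15 \right)} \right)} = 29991 - 2 \left(-7\right) = 29991 - -14 = 29991 + 14 = 30005$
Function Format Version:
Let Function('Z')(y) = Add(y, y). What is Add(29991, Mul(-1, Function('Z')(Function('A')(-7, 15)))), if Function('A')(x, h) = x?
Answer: 30005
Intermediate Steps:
Function('Z')(y) = Mul(2, y)
Add(29991, Mul(-1, Function('Z')(Function('A')(-7, 15)))) = Add(29991, Mul(-1, Mul(2, -7))) = Add(29991, Mul(-1, -14)) = Add(29991, 14) = 30005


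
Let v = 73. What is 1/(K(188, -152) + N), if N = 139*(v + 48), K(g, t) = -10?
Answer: 1/16809 ≈ 5.9492e-5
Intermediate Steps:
N = 16819 (N = 139*(73 + 48) = 139*121 = 16819)
1/(K(188, -152) + N) = 1/(-10 + 16819) = 1/16809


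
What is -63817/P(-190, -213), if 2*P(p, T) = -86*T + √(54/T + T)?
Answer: -55332657484/7941334315 + 893438*I*√21939/23824002945 ≈ -6.9677 + 0.0055547*I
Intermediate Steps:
P(p, T) = √(T + 54/T)/2 - 43*T (P(p, T) = (-86*T + √(54/T + T))/2 = (-86*T + √(T + 54/T))/2 = (√(T + 54/T) - 86*T)/2 = √(T + 54/T)/2 - 43*T)
-63817/P(-190, -213) = -63817/(√(-213 + 54/(-213))/2 - 43*(-213)) = -63817/(√(-213 + 54*(-1/213))/2 + 9159) = -63817/(√(-213 - 18/71)/2 + 9159) = -63817/(√(-15141/71)/2 + 9159) = -63817/((7*I*√21939/71)/2 + 9159) = -63817/(7*I*√21939/142 + 9159) = -63817/(9159 + 7*I*√21939/142)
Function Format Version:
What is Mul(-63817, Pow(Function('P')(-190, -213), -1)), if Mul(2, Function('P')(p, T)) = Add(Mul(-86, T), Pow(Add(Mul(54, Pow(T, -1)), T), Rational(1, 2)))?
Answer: Add(Rational(-55332657484, 7941334315), Mul(Rational(893438, 23824002945), I, Pow(21939, Rational(1, 2)))) ≈ Add(-6.9677, Mul(0.0055547, I))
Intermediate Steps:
Function('P')(p, T) = Add(Mul(Rational(1, 2), Pow(Add(T, Mul(54, Pow(T, -1))), Rational(1, 2))), Mul(-43, T)) (Function('P')(p, T) = Mul(Rational(1, 2), Add(Mul(-86, T), Pow(Add(Mul(54, Pow(T, -1)), T), Rational(1, 2)))) = Mul(Rational(1, 2), Add(Mul(-86, T), Pow(Add(T, Mul(54, Pow(T, -1))), Rational(1, 2)))) = Mul(Rational(1, 2), Add(Pow(Add(T, Mul(54, Pow(T, -1))), Rational(1, 2)), Mul(-86, T))) = Add(Mul(Rational(1, 2), Pow(Add(T, Mul(54, Pow(T, -1))), Rational(1, 2))), Mul(-43, T)))
Mul(-63817, Pow(Function('P')(-190, -213), -1)) = Mul(-63817, Pow(Add(Mul(Rational(1, 2), Pow(Add(-213, Mul(54, Pow(-213, -1))), Rational(1, 2))), Mul(-43, -213)), -1)) = Mul(-63817, Pow(Add(Mul(Rational(1, 2), Pow(Add(-213, Mul(54, Rational(-1, 213))), Rational(1, 2))), 9159), -1)) = Mul(-63817, Pow(Add(Mul(Rational(1, 2), Pow(Add(-213, Rational(-18, 71)), Rational(1, 2))), 9159), -1)) = Mul(-63817, Pow(Add(Mul(Rational(1, 2), Pow(Rational(-15141, 71), Rational(1, 2))), 9159), -1)) = Mul(-63817, Pow(Add(Mul(Rational(1, 2), Mul(Rational(7, 71), I, Pow(21939, Rational(1, 2)))), 9159), -1)) = Mul(-63817, Pow(Add(Mul(Rational(7, 142), I, Pow(21939, Rational(1, 2))), 9159), -1)) = Mul(-63817, Pow(Add(9159, Mul(Rational(7, 142), I, Pow(21939, Rational(1, 2)))), -1))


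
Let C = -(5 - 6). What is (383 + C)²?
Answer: 147456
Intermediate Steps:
C = 1 (C = -1*(-1) = 1)
(383 + C)² = (383 + 1)² = 384² = 147456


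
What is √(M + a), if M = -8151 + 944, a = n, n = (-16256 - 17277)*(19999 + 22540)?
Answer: I*√1426467494 ≈ 37769.0*I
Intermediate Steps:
n = -1426460287 (n = -33533*42539 = -1426460287)
a = -1426460287
M = -7207
√(M + a) = √(-7207 - 1426460287) = √(-1426467494) = I*√1426467494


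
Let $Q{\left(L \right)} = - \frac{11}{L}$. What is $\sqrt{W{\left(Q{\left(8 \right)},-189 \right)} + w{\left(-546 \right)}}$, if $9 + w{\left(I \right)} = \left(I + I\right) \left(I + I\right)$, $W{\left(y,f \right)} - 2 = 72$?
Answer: $\sqrt{1192529} \approx 1092.0$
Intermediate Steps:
$W{\left(y,f \right)} = 74$ ($W{\left(y,f \right)} = 2 + 72 = 74$)
$w{\left(I \right)} = -9 + 4 I^{2}$ ($w{\left(I \right)} = -9 + \left(I + I\right) \left(I + I\right) = -9 + 2 I 2 I = -9 + 4 I^{2}$)
$\sqrt{W{\left(Q{\left(8 \right)},-189 \right)} + w{\left(-546 \right)}} = \sqrt{74 - \left(9 - 4 \left(-546\right)^{2}\right)} = \sqrt{74 + \left(-9 + 4 \cdot 298116\right)} = \sqrt{74 + \left(-9 + 1192464\right)} = \sqrt{74 + 1192455} = \sqrt{1192529}$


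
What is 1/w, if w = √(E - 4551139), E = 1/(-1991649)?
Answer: -I*√4513211786410872897/4532135719106 ≈ -0.00046875*I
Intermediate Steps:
E = -1/1991649 ≈ -5.0210e-7
w = 2*I*√4513211786410872897/1991649 (w = √(-1/1991649 - 4551139) = √(-9064271438212/1991649) = 2*I*√4513211786410872897/1991649 ≈ 2133.3*I)
1/w = 1/(2*I*√4513211786410872897/1991649) = -I*√4513211786410872897/4532135719106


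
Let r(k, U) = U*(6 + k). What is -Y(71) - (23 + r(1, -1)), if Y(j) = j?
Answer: -87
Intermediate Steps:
-Y(71) - (23 + r(1, -1)) = -1*71 - (23 - (6 + 1)) = -71 - (23 - 1*7) = -71 - (23 - 7) = -71 - 16 = -87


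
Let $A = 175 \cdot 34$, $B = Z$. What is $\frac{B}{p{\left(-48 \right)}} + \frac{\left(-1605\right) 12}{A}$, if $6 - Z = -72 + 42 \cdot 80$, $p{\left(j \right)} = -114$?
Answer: $\frac{288871}{11305} \approx 25.552$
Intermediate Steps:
$Z = -3282$ ($Z = 6 - \left(-72 + 42 \cdot 80\right) = 6 - \left(-72 + 3360\right) = 6 - 3288 = -3282$)
$B = -3282$
$A = 5950$
$\frac{B}{p{\left(-48 \right)}} + \frac{\left(-1605\right) 12}{A} = - \frac{3282}{-114} + \frac{\left(-1605\right) 12}{5950} = \left(-3282\right) \left(- \frac{1}{114}\right) - \frac{1926}{595} = \frac{547}{19} - \frac{1926}{595} = \frac{288871}{11305}$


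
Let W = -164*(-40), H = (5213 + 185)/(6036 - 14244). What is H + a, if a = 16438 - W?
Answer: 40536613/4104 ≈ 9877.3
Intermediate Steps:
H = -2699/4104 (H = 5398/(-8208) = 5398*(-1/8208) = -2699/4104 ≈ -0.65765)
W = 6560
a = 9878 (a = 16438 - 1*6560 = 16438 - 6560 = 9878)
H + a = -2699/4104 + 9878 = 40536613/4104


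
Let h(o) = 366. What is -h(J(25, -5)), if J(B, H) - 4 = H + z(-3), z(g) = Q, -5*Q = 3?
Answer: -366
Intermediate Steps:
Q = -⅗ (Q = -⅕*3 = -⅗ ≈ -0.60000)
z(g) = -⅗
J(B, H) = 17/5 + H (J(B, H) = 4 + (H - ⅗) = 4 + (-⅗ + H) = 17/5 + H)
-h(J(25, -5)) = -1*366 = -366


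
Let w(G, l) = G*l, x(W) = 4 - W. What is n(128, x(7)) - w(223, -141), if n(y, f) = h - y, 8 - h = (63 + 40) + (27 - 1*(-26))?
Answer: 31167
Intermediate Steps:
h = -148 (h = 8 - ((63 + 40) + (27 - 1*(-26))) = 8 - (103 + (27 + 26)) = 8 - (103 + 53) = 8 - 1*156 = 8 - 156 = -148)
n(y, f) = -148 - y
n(128, x(7)) - w(223, -141) = (-148 - 1*128) - 223*(-141) = (-148 - 128) - 1*(-31443) = -276 + 31443 = 31167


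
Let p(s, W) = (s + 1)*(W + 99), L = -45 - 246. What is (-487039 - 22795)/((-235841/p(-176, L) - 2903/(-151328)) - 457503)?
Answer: 81009767529600/72695776927139 ≈ 1.1144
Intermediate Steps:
L = -291
p(s, W) = (1 + s)*(99 + W)
(-487039 - 22795)/((-235841/p(-176, L) - 2903/(-151328)) - 457503) = (-487039 - 22795)/((-235841/(99 - 291 + 99*(-176) - 291*(-176)) - 2903/(-151328)) - 457503) = -509834/((-235841/(99 - 291 - 17424 + 51216) - 2903*(-1/151328)) - 457503) = -509834/((-235841/33600 + 2903/151328) - 457503) = -509834/(-1112243939/158894400 - 457503) = -509834/(-72695776927139/158894400) = -509834*(-158894400/72695776927139) = 81009767529600/72695776927139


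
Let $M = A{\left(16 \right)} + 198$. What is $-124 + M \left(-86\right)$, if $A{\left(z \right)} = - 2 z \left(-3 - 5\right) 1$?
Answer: $-39168$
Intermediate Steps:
$A{\left(z \right)} = 16 z$ ($A{\left(z \right)} = - 2 z \left(-8\right) 1 = - 2 \left(- 8 z\right) 1 = 16 z 1 = 16 z$)
$M = 454$ ($M = 16 \cdot 16 + 198 = 256 + 198 = 454$)
$-124 + M \left(-86\right) = -124 + 454 \left(-86\right) = -124 - 39044 = -39168$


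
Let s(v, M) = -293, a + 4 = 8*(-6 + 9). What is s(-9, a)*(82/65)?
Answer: -24026/65 ≈ -369.63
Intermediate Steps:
a = 20 (a = -4 + 8*(-6 + 9) = -4 + 8*3 = -4 + 24 = 20)
s(-9, a)*(82/65) = -24026/65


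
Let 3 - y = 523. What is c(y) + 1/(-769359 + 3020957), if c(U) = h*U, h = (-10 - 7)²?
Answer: -338370147439/2251598 ≈ -1.5028e+5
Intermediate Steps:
y = -520 (y = 3 - 1*523 = 3 - 523 = -520)
h = 289 (h = (-17)² = 289)
c(U) = 289*U
c(y) + 1/(-769359 + 3020957) = 289*(-520) + 1/(-769359 + 3020957) = -150280 + 1/2251598 = -338370147439/2251598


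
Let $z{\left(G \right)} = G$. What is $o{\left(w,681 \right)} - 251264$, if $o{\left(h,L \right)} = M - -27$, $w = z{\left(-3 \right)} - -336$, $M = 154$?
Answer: $-251083$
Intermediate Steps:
$w = 333$ ($w = -3 - -336 = -3 + 336 = 333$)
$o{\left(h,L \right)} = 181$ ($o{\left(h,L \right)} = 154 - -27 = 154 + 27 = 181$)
$o{\left(w,681 \right)} - 251264 = 181 - 251264 = -251083$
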